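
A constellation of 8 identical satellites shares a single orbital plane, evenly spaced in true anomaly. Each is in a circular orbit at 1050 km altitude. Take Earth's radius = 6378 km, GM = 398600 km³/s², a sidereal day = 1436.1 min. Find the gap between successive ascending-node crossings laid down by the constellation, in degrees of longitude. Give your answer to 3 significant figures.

Semi-major axis a = 6378 + 1050 = 7428 km. Period T = 2π√(a³/μ) = 2π√(7428³/398600) = 6371.2 s = 106.19 min.
Single-satellite node shift = (6371.2/86166) × 360° = 26.62°.
With 8 satellites evenly phased, successive equator crossings are 26.62/8 = 3.327° apart.

3.33°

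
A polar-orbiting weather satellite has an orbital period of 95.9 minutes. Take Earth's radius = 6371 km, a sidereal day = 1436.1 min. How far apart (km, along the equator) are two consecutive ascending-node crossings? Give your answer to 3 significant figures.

T = 95.9 min = 5754.0 s.
During one orbit Earth rotates (5754.0 / 86166) × 360° = 24.04°.
At the equator that is 24.04° × (2π·6371/360) km/° = 24.04 × 111.2 = 2673 km.

2670 km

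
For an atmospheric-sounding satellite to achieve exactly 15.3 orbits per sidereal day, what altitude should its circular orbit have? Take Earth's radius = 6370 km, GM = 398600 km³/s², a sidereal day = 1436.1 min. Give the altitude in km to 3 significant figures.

472 km

Required period T = 86166 / 15.3 = 5631.8 s.
From T = 2π√(a³/μ): a = (μ T²/4π²)^(1/3) = (398600 × 5631.8² / 4π²)^(1/3) = 6842 km.
Altitude h = a − R = 6842 − 6370 = 472 km.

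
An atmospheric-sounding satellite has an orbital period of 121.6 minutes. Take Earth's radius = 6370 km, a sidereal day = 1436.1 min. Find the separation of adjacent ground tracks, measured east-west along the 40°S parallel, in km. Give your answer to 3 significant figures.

T = 121.6 min = 7296.0 s.
Node shift per orbit = (7296.0/86166) × 360° = 30.48°.
Equatorial spacing = 30.48 × 111.2 km/° = 3389 km.
At 40° latitude, spacing = 3389 × cos(40°) = 2596 km.

2600 km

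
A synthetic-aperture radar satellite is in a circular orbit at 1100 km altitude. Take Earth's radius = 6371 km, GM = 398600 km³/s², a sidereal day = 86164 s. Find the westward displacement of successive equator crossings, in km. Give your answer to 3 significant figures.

Semi-major axis a = 6371 + 1100 = 7471 km. Period T = 2π√(a³/μ) = 2π√(7471³/398600) = 6426.6 s = 107.11 min.
During one orbit Earth rotates (6426.6 / 86164) × 360° = 26.85°.
At the equator that is 26.85° × (2π·6371/360) km/° = 26.85 × 111.2 = 2986 km.

2990 km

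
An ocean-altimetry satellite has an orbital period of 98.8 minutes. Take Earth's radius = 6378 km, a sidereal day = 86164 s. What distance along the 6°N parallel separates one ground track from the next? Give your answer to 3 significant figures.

2740 km

T = 98.8 min = 5928.0 s.
Node shift per orbit = (5928.0/86164) × 360° = 24.77°.
Equatorial spacing = 24.77 × 111.3 km/° = 2757 km.
At 6° latitude, spacing = 2757 × cos(6°) = 2742 km.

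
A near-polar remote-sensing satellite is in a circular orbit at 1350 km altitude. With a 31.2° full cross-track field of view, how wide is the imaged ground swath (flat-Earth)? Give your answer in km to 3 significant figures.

Half-angle = 31.2°/2 = 15.6°.
Swath width ≈ 2h·tan(θ/2) = 2 × 1350 × tan(15.6°) = 753.9 km.

754 km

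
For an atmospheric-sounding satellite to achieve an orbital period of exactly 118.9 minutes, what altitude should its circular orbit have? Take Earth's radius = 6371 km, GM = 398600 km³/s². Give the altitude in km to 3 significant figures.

T = 118.9 min = 7134.0 s.
From T = 2π√(a³/μ): a = (μ T²/4π²)^(1/3) = (398600 × 7134.0² / 4π²)^(1/3) = 8010 km.
Altitude h = a − R = 8010 − 6371 = 1639 km.

1640 km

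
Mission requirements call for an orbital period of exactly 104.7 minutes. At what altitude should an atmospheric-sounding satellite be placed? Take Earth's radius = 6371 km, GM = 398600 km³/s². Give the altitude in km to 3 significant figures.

T = 104.7 min = 6282.0 s.
From T = 2π√(a³/μ): a = (μ T²/4π²)^(1/3) = (398600 × 6282.0² / 4π²)^(1/3) = 7359 km.
Altitude h = a − R = 7359 − 6371 = 988 km.

988 km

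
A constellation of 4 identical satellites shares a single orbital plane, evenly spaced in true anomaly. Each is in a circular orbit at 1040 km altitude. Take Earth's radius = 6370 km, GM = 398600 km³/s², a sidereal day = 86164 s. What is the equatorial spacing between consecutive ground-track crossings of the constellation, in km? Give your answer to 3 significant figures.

Semi-major axis a = 6370 + 1040 = 7410 km. Period T = 2π√(a³/μ) = 2π√(7410³/398600) = 6348.0 s = 105.80 min.
Single-satellite node shift = (6348.0/86164) × 360° = 26.52°.
With 4 satellites evenly phased, successive equator crossings are 26.52/4 = 6.631° apart.
That is 6.631 × 111.2 = 737 km at the equator.

737 km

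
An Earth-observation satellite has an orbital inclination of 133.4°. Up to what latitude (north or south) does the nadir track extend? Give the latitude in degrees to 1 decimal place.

46.6°

Retrograde orbit: the ground track reaches ±(180° − i) = ±(180 − 133.4) = ±46.6°.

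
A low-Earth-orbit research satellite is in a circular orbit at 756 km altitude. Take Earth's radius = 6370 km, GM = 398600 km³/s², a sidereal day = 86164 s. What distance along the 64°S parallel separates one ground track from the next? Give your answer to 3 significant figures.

1220 km

Semi-major axis a = 6370 + 756 = 7126 km. Period T = 2π√(a³/μ) = 2π√(7126³/398600) = 5986.6 s = 99.78 min.
Node shift per orbit = (5986.6/86164) × 360° = 25.01°.
Equatorial spacing = 25.01 × 111.2 km/° = 2781 km.
At 64° latitude, spacing = 2781 × cos(64°) = 1219 km.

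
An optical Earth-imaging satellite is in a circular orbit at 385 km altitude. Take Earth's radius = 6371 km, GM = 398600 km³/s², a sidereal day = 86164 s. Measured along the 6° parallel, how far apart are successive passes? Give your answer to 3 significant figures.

Semi-major axis a = 6371 + 385 = 6756 km. Period T = 2π√(a³/μ) = 2π√(6756³/398600) = 5526.4 s = 92.11 min.
Node shift per orbit = (5526.4/86164) × 360° = 23.09°.
Equatorial spacing = 23.09 × 111.2 km/° = 2567 km.
At 6° latitude, spacing = 2567 × cos(6°) = 2553 km.

2550 km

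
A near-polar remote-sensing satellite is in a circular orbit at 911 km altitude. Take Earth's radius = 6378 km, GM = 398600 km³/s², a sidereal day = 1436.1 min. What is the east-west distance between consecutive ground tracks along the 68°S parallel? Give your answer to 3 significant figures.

Semi-major axis a = 6378 + 911 = 7289 km. Period T = 2π√(a³/μ) = 2π√(7289³/398600) = 6193.2 s = 103.22 min.
Node shift per orbit = (6193.2/86166) × 360° = 25.87°.
Equatorial spacing = 25.87 × 111.3 km/° = 2880 km.
At 68° latitude, spacing = 2880 × cos(68°) = 1079 km.

1080 km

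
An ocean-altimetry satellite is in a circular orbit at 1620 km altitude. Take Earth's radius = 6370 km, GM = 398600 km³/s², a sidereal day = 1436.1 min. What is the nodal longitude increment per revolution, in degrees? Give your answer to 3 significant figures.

Semi-major axis a = 6370 + 1620 = 7990 km. Period T = 2π√(a³/μ) = 2π√(7990³/398600) = 7107.7 s = 118.46 min.
During one orbit Earth rotates (7107.7 / 86166) × 360° = 29.70°.

29.7°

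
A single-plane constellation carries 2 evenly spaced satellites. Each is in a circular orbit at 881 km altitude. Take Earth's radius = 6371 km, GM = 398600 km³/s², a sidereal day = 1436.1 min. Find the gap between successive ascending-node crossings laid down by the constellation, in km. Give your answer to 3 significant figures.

Semi-major axis a = 6371 + 881 = 7252 km. Period T = 2π√(a³/μ) = 2π√(7252³/398600) = 6146.1 s = 102.43 min.
Single-satellite node shift = (6146.1/86166) × 360° = 25.68°.
With 2 satellites evenly phased, successive equator crossings are 25.68/2 = 12.839° apart.
That is 12.839 × 111.2 = 1428 km at the equator.

1430 km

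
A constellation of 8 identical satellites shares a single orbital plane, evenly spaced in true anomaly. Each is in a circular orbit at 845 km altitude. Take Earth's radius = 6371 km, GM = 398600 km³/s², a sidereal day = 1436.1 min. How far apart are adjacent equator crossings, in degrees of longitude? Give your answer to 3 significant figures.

Semi-major axis a = 6371 + 845 = 7216 km. Period T = 2π√(a³/μ) = 2π√(7216³/398600) = 6100.4 s = 101.67 min.
Single-satellite node shift = (6100.4/86166) × 360° = 25.49°.
With 8 satellites evenly phased, successive equator crossings are 25.49/8 = 3.186° apart.

3.19°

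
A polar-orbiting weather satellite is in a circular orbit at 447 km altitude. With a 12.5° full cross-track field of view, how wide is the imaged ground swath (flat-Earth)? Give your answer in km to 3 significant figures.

Half-angle = 12.5°/2 = 6.25°.
Swath width ≈ 2h·tan(θ/2) = 2 × 447 × tan(6.25°) = 97.9 km.

97.9 km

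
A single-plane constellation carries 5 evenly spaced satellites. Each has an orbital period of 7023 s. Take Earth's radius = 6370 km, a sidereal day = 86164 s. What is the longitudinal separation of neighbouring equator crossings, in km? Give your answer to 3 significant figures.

Single-satellite node shift = (7023.0/86164) × 360° = 29.34°.
With 5 satellites evenly phased, successive equator crossings are 29.34/5 = 5.869° apart.
That is 5.869 × 111.2 = 652 km at the equator.

652 km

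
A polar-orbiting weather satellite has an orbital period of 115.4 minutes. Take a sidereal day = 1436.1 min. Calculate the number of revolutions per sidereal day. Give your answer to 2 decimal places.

T = 115.4 min = 6924.0 s.
Orbits per sidereal day = 86166 / 6924.0 = 12.445.

12.44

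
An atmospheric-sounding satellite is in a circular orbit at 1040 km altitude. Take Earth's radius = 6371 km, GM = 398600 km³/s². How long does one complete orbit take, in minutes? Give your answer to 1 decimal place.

105.8 min

Semi-major axis a = 6371 + 1040 = 7411 km. Period T = 2π√(a³/μ) = 2π√(7411³/398600) = 6349.3 s = 105.82 min.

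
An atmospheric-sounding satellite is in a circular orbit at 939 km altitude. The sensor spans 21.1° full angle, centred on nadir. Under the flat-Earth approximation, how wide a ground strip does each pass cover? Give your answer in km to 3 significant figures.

Half-angle = 21.1°/2 = 10.55°.
Swath width ≈ 2h·tan(θ/2) = 2 × 939 × tan(10.55°) = 349.8 km.

350 km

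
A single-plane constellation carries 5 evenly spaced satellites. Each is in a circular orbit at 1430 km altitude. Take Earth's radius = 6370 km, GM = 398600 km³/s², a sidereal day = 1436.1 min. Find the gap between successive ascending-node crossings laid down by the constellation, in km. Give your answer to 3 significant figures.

637 km

Semi-major axis a = 6370 + 1430 = 7800 km. Period T = 2π√(a³/μ) = 2π√(7800³/398600) = 6855.7 s = 114.26 min.
Single-satellite node shift = (6855.7/86166) × 360° = 28.64°.
With 5 satellites evenly phased, successive equator crossings are 28.64/5 = 5.729° apart.
That is 5.729 × 111.2 = 637 km at the equator.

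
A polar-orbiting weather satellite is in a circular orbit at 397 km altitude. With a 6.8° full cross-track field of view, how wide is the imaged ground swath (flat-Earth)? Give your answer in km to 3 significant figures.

Half-angle = 6.8°/2 = 3.4°.
Swath width ≈ 2h·tan(θ/2) = 2 × 397 × tan(3.4°) = 47.2 km.

47.2 km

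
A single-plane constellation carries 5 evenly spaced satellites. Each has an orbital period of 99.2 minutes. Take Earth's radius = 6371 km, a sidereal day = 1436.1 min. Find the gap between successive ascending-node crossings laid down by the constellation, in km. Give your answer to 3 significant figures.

553 km

T = 99.2 min = 5952.0 s.
Single-satellite node shift = (5952.0/86166) × 360° = 24.87°.
With 5 satellites evenly phased, successive equator crossings are 24.87/5 = 4.973° apart.
That is 4.973 × 111.2 = 553 km at the equator.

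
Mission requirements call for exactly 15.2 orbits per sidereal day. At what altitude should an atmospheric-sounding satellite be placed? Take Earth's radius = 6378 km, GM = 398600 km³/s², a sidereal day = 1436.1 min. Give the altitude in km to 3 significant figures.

494 km

Required period T = 86166 / 15.2 = 5668.8 s.
From T = 2π√(a³/μ): a = (μ T²/4π²)^(1/3) = (398600 × 5668.8² / 4π²)^(1/3) = 6872 km.
Altitude h = a − R = 6872 − 6378 = 494 km.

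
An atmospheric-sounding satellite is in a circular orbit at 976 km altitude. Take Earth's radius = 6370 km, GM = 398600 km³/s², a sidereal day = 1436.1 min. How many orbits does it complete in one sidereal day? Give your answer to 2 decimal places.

13.75

Semi-major axis a = 6370 + 976 = 7346 km. Period T = 2π√(a³/μ) = 2π√(7346³/398600) = 6266.0 s = 104.43 min.
Orbits per sidereal day = 86166 / 6266.0 = 13.751.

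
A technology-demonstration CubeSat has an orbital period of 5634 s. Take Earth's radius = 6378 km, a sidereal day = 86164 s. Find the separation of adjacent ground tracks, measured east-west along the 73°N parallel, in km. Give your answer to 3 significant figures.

Node shift per orbit = (5634.0/86164) × 360° = 23.54°.
Equatorial spacing = 23.54 × 111.3 km/° = 2620 km.
At 73° latitude, spacing = 2620 × cos(73°) = 766 km.

766 km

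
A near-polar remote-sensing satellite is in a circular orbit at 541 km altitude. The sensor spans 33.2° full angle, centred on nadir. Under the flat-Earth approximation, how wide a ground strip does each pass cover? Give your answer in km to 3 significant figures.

Half-angle = 33.2°/2 = 16.6°.
Swath width ≈ 2h·tan(θ/2) = 2 × 541 × tan(16.6°) = 322.6 km.

323 km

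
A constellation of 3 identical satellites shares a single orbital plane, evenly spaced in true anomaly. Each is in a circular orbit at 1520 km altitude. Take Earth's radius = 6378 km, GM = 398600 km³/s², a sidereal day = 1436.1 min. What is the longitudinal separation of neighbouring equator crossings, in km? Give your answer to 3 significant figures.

1080 km

Semi-major axis a = 6378 + 1520 = 7898 km. Period T = 2π√(a³/μ) = 2π√(7898³/398600) = 6985.3 s = 116.42 min.
Single-satellite node shift = (6985.3/86166) × 360° = 29.18°.
With 3 satellites evenly phased, successive equator crossings are 29.18/3 = 9.728° apart.
That is 9.728 × 111.3 = 1083 km at the equator.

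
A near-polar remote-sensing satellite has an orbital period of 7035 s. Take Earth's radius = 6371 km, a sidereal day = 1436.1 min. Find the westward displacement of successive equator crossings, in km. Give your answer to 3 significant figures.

3270 km

During one orbit Earth rotates (7035.0 / 86166) × 360° = 29.39°.
At the equator that is 29.39° × (2π·6371/360) km/° = 29.39 × 111.2 = 3268 km.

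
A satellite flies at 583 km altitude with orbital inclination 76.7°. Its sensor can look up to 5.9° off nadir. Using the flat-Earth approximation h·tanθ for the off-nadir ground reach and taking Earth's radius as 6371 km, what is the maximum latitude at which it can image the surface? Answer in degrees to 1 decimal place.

For a prograde orbit the ground track reaches latitude ±i = ±76.7°.
Sensor half-swath on the ground ≈ 583·tan(5.9°) = 60 km = 0.54° of latitude.
Maximum observable latitude ≈ 76.7 + 0.54 = 77.2°.

77.2°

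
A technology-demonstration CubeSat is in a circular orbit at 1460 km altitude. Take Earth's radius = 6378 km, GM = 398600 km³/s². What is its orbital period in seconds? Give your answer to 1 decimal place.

6905.9 seconds

Semi-major axis a = 6378 + 1460 = 7838 km. Period T = 2π√(a³/μ) = 2π√(7838³/398600) = 6905.9 s = 115.10 min.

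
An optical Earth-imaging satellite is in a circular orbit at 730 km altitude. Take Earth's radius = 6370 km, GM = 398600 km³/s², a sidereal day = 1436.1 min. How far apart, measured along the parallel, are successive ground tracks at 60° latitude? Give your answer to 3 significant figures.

1380 km

Semi-major axis a = 6370 + 730 = 7100 km. Period T = 2π√(a³/μ) = 2π√(7100³/398600) = 5953.9 s = 99.23 min.
Node shift per orbit = (5953.9/86166) × 360° = 24.88°.
Equatorial spacing = 24.88 × 111.2 km/° = 2766 km.
At 60° latitude, spacing = 2766 × cos(60°) = 1383 km.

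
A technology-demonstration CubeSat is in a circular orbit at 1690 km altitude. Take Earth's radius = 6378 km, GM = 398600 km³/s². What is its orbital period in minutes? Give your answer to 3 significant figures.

Semi-major axis a = 6378 + 1690 = 8068 km. Period T = 2π√(a³/μ) = 2π√(8068³/398600) = 7212.1 s = 120.20 min.

120 min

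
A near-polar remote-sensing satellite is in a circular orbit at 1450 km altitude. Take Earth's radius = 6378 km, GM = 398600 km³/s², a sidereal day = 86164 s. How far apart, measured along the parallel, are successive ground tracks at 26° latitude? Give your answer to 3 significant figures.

Semi-major axis a = 6378 + 1450 = 7828 km. Period T = 2π√(a³/μ) = 2π√(7828³/398600) = 6892.7 s = 114.88 min.
Node shift per orbit = (6892.7/86164) × 360° = 28.80°.
Equatorial spacing = 28.80 × 111.3 km/° = 3206 km.
At 26° latitude, spacing = 3206 × cos(26°) = 2881 km.

2880 km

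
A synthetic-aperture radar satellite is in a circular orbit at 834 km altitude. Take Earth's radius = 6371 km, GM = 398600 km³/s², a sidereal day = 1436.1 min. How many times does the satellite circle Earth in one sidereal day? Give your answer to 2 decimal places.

Semi-major axis a = 6371 + 834 = 7205 km. Period T = 2π√(a³/μ) = 2π√(7205³/398600) = 6086.4 s = 101.44 min.
Orbits per sidereal day = 86166 / 6086.4 = 14.157.

14.16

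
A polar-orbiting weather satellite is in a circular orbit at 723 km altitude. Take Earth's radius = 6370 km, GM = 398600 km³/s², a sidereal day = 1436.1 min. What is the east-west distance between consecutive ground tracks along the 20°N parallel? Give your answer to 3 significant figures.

2590 km

Semi-major axis a = 6370 + 723 = 7093 km. Period T = 2π√(a³/μ) = 2π√(7093³/398600) = 5945.1 s = 99.08 min.
Node shift per orbit = (5945.1/86166) × 360° = 24.84°.
Equatorial spacing = 24.84 × 111.2 km/° = 2761 km.
At 20° latitude, spacing = 2761 × cos(20°) = 2595 km.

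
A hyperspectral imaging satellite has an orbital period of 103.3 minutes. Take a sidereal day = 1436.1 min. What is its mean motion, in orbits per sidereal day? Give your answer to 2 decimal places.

13.90

T = 103.3 min = 6198.0 s.
Orbits per sidereal day = 86166 / 6198.0 = 13.902.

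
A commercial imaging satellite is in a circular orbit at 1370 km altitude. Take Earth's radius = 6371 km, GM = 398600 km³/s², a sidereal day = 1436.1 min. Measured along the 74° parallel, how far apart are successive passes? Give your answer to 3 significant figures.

868 km

Semi-major axis a = 6371 + 1370 = 7741 km. Period T = 2π√(a³/μ) = 2π√(7741³/398600) = 6778.1 s = 112.97 min.
Node shift per orbit = (6778.1/86166) × 360° = 28.32°.
Equatorial spacing = 28.32 × 111.2 km/° = 3149 km.
At 74° latitude, spacing = 3149 × cos(74°) = 868 km.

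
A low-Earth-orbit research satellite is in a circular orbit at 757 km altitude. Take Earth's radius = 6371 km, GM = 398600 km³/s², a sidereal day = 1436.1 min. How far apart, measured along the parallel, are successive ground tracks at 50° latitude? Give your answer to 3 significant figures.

Semi-major axis a = 6371 + 757 = 7128 km. Period T = 2π√(a³/μ) = 2π√(7128³/398600) = 5989.1 s = 99.82 min.
Node shift per orbit = (5989.1/86166) × 360° = 25.02°.
Equatorial spacing = 25.02 × 111.2 km/° = 2782 km.
At 50° latitude, spacing = 2782 × cos(50°) = 1788 km.

1790 km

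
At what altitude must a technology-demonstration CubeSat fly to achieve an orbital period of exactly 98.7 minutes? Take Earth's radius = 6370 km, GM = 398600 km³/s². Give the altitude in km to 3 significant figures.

705 km

T = 98.7 min = 5922.0 s.
From T = 2π√(a³/μ): a = (μ T²/4π²)^(1/3) = (398600 × 5922.0² / 4π²)^(1/3) = 7075 km.
Altitude h = a − R = 7075 − 6370 = 705 km.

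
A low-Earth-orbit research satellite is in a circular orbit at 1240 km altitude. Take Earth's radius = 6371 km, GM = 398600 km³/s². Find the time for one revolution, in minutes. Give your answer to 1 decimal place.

110.1 min

Semi-major axis a = 6371 + 1240 = 7611 km. Period T = 2π√(a³/μ) = 2π√(7611³/398600) = 6608.1 s = 110.13 min.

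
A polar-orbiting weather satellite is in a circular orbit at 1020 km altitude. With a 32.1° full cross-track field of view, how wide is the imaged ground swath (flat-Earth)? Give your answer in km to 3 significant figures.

Half-angle = 32.1°/2 = 16.05°.
Swath width ≈ 2h·tan(θ/2) = 2 × 1020 × tan(16.05°) = 586.9 km.

587 km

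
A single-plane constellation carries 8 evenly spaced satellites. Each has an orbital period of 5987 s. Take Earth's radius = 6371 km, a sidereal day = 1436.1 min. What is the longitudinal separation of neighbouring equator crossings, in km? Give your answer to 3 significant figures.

348 km

Single-satellite node shift = (5987.0/86166) × 360° = 25.01°.
With 8 satellites evenly phased, successive equator crossings are 25.01/8 = 3.127° apart.
That is 3.127 × 111.2 = 348 km at the equator.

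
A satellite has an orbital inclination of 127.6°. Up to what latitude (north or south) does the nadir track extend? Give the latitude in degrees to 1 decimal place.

52.4°

Retrograde orbit: the ground track reaches ±(180° − i) = ±(180 − 127.6) = ±52.4°.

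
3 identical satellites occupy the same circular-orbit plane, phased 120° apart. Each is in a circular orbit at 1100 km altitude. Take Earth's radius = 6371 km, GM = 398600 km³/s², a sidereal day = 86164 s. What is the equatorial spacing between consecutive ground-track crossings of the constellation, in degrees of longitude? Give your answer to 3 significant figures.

8.95°

Semi-major axis a = 6371 + 1100 = 7471 km. Period T = 2π√(a³/μ) = 2π√(7471³/398600) = 6426.6 s = 107.11 min.
Single-satellite node shift = (6426.6/86164) × 360° = 26.85°.
With 3 satellites evenly phased, successive equator crossings are 26.85/3 = 8.950° apart.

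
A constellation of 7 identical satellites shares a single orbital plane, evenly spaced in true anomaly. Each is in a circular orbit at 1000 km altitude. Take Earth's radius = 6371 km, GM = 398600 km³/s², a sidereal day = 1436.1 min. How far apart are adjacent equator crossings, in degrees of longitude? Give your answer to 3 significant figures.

Semi-major axis a = 6371 + 1000 = 7371 km. Period T = 2π√(a³/μ) = 2π√(7371³/398600) = 6298.0 s = 104.97 min.
Single-satellite node shift = (6298.0/86166) × 360° = 26.31°.
With 7 satellites evenly phased, successive equator crossings are 26.31/7 = 3.759° apart.

3.76°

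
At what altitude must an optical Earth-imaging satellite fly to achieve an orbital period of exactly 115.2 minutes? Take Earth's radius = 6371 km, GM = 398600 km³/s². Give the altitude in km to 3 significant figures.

1470 km

T = 115.2 min = 6912.0 s.
From T = 2π√(a³/μ): a = (μ T²/4π²)^(1/3) = (398600 × 6912.0² / 4π²)^(1/3) = 7843 km.
Altitude h = a − R = 7843 − 6371 = 1472 km.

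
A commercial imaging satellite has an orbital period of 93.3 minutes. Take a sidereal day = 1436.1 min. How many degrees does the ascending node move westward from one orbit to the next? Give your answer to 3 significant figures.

T = 93.3 min = 5598.0 s.
During one orbit Earth rotates (5598.0 / 86166) × 360° = 23.39°.

23.4°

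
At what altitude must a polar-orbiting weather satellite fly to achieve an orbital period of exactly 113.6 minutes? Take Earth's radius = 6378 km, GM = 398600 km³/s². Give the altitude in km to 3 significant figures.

1390 km

T = 113.6 min = 6816.0 s.
From T = 2π√(a³/μ): a = (μ T²/4π²)^(1/3) = (398600 × 6816.0² / 4π²)^(1/3) = 7770 km.
Altitude h = a − R = 7770 − 6378 = 1392 km.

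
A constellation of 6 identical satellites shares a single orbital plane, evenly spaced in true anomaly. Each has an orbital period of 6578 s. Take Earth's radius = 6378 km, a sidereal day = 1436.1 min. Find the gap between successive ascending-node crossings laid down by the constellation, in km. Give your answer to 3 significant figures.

Single-satellite node shift = (6578.0/86166) × 360° = 27.48°.
With 6 satellites evenly phased, successive equator crossings are 27.48/6 = 4.580° apart.
That is 4.580 × 111.3 = 510 km at the equator.

510 km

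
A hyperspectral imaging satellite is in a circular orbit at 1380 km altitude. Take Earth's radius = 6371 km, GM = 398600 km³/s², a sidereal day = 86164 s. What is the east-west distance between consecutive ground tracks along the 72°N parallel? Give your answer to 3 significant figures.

Semi-major axis a = 6371 + 1380 = 7751 km. Period T = 2π√(a³/μ) = 2π√(7751³/398600) = 6791.2 s = 113.19 min.
Node shift per orbit = (6791.2/86164) × 360° = 28.37°.
Equatorial spacing = 28.37 × 111.2 km/° = 3155 km.
At 72° latitude, spacing = 3155 × cos(72°) = 975 km.

975 km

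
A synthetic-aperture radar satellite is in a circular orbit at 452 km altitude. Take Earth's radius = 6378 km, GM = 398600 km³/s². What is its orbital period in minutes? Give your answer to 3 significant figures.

Semi-major axis a = 6378 + 452 = 6830 km. Period T = 2π√(a³/μ) = 2π√(6830³/398600) = 5617.5 s = 93.62 min.

93.6 min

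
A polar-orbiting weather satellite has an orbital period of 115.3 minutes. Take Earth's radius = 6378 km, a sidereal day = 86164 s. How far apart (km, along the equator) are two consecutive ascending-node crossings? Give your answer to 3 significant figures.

T = 115.3 min = 6918.0 s.
During one orbit Earth rotates (6918.0 / 86164) × 360° = 28.90°.
At the equator that is 28.90° × (2π·6378/360) km/° = 28.90 × 111.3 = 3218 km.

3220 km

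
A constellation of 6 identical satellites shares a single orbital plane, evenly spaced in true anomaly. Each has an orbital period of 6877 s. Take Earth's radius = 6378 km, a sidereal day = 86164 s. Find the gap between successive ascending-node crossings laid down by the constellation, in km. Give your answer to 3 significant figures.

Single-satellite node shift = (6877.0/86164) × 360° = 28.73°.
With 6 satellites evenly phased, successive equator crossings are 28.73/6 = 4.789° apart.
That is 4.789 × 111.3 = 533 km at the equator.

533 km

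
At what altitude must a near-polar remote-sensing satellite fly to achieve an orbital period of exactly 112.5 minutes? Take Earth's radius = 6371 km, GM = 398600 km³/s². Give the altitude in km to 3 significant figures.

1350 km

T = 112.5 min = 6750.0 s.
From T = 2π√(a³/μ): a = (μ T²/4π²)^(1/3) = (398600 × 6750.0² / 4π²)^(1/3) = 7720 km.
Altitude h = a − R = 7720 − 6371 = 1349 km.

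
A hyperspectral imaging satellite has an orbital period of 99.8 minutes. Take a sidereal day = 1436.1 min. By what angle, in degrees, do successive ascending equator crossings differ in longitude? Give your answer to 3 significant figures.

25.0°

T = 99.8 min = 5988.0 s.
During one orbit Earth rotates (5988.0 / 86166) × 360° = 25.02°.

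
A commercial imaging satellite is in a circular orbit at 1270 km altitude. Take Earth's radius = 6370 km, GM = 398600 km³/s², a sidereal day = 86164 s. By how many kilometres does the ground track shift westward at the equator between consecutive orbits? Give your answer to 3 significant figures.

Semi-major axis a = 6370 + 1270 = 7640 km. Period T = 2π√(a³/μ) = 2π√(7640³/398600) = 6645.9 s = 110.76 min.
During one orbit Earth rotates (6645.9 / 86164) × 360° = 27.77°.
At the equator that is 27.77° × (2π·6370/360) km/° = 27.77 × 111.2 = 3087 km.

3090 km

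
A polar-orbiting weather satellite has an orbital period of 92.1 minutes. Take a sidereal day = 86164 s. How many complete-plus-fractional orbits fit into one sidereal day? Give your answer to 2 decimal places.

T = 92.1 min = 5526.0 s.
Orbits per sidereal day = 86164 / 5526.0 = 15.592.

15.59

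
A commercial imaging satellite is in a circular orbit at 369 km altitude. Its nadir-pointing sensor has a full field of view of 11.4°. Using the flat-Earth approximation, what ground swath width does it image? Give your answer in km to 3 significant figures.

73.7 km

Half-angle = 11.4°/2 = 5.7°.
Swath width ≈ 2h·tan(θ/2) = 2 × 369 × tan(5.7°) = 73.7 km.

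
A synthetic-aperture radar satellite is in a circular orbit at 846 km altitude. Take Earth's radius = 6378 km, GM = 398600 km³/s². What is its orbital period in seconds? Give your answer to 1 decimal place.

Semi-major axis a = 6378 + 846 = 7224 km. Period T = 2π√(a³/μ) = 2π√(7224³/398600) = 6110.5 s = 101.84 min.

6110.5 seconds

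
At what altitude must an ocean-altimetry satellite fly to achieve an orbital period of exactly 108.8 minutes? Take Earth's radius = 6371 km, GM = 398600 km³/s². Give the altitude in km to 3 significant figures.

1180 km

T = 108.8 min = 6528.0 s.
From T = 2π√(a³/μ): a = (μ T²/4π²)^(1/3) = (398600 × 6528.0² / 4π²)^(1/3) = 7549 km.
Altitude h = a − R = 7549 − 6371 = 1178 km.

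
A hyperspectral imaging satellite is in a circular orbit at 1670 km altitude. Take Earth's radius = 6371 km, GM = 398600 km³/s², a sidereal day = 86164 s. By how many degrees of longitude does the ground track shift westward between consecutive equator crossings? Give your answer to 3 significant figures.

Semi-major axis a = 6371 + 1670 = 8041 km. Period T = 2π√(a³/μ) = 2π√(8041³/398600) = 7175.9 s = 119.60 min.
During one orbit Earth rotates (7175.9 / 86164) × 360° = 29.98°.

30.0°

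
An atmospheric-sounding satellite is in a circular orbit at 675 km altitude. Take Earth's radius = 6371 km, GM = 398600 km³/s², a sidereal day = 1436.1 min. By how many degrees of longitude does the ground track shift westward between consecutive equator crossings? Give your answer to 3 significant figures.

Semi-major axis a = 6371 + 675 = 7046 km. Period T = 2π√(a³/μ) = 2π√(7046³/398600) = 5886.1 s = 98.10 min.
During one orbit Earth rotates (5886.1 / 86166) × 360° = 24.59°.

24.6°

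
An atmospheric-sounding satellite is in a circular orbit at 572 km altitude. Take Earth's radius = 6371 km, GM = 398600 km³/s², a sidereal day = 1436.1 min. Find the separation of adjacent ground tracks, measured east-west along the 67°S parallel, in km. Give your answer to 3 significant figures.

Semi-major axis a = 6371 + 572 = 6943 km. Period T = 2π√(a³/μ) = 2π√(6943³/398600) = 5757.5 s = 95.96 min.
Node shift per orbit = (5757.5/86166) × 360° = 24.05°.
Equatorial spacing = 24.05 × 111.2 km/° = 2675 km.
At 67° latitude, spacing = 2675 × cos(67°) = 1045 km.

1050 km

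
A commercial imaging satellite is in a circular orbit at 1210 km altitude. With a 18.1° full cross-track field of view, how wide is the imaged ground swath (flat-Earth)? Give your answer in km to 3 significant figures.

385 km

Half-angle = 18.1°/2 = 9.05°.
Swath width ≈ 2h·tan(θ/2) = 2 × 1210 × tan(9.05°) = 385.5 km.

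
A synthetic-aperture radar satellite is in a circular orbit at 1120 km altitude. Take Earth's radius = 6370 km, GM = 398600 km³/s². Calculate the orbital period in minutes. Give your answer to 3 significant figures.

108 min

Semi-major axis a = 6370 + 1120 = 7490 km. Period T = 2π√(a³/μ) = 2π√(7490³/398600) = 6451.1 s = 107.52 min.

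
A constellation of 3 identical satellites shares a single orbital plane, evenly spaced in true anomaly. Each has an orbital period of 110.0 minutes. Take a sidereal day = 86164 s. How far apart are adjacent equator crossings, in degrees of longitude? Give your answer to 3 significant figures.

T = 110.0 min = 6600.0 s.
Single-satellite node shift = (6600.0/86164) × 360° = 27.58°.
With 3 satellites evenly phased, successive equator crossings are 27.58/3 = 9.192° apart.

9.19°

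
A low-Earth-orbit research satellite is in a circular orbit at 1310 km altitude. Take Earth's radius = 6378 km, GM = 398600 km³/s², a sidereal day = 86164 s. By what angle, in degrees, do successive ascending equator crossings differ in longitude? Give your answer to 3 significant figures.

Semi-major axis a = 6378 + 1310 = 7688 km. Period T = 2π√(a³/μ) = 2π√(7688³/398600) = 6708.6 s = 111.81 min.
During one orbit Earth rotates (6708.6 / 86164) × 360° = 28.03°.

28.0°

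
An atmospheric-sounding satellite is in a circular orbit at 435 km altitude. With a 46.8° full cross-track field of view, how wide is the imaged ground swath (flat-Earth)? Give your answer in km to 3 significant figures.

376 km

Half-angle = 46.8°/2 = 23.4°.
Swath width ≈ 2h·tan(θ/2) = 2 × 435 × tan(23.4°) = 376.5 km.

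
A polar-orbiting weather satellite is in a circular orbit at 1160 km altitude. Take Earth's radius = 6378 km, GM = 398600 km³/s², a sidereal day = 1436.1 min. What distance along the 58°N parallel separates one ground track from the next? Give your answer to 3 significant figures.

Semi-major axis a = 6378 + 1160 = 7538 km. Period T = 2π√(a³/μ) = 2π√(7538³/398600) = 6513.2 s = 108.55 min.
Node shift per orbit = (6513.2/86166) × 360° = 27.21°.
Equatorial spacing = 27.21 × 111.3 km/° = 3029 km.
At 58° latitude, spacing = 3029 × cos(58°) = 1605 km.

1610 km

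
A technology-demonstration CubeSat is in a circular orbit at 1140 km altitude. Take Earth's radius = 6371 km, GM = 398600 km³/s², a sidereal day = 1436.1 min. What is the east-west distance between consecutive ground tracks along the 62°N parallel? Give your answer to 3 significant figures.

Semi-major axis a = 6371 + 1140 = 7511 km. Period T = 2π√(a³/μ) = 2π√(7511³/398600) = 6478.3 s = 107.97 min.
Node shift per orbit = (6478.3/86166) × 360° = 27.07°.
Equatorial spacing = 27.07 × 111.2 km/° = 3010 km.
At 62° latitude, spacing = 3010 × cos(62°) = 1413 km.

1410 km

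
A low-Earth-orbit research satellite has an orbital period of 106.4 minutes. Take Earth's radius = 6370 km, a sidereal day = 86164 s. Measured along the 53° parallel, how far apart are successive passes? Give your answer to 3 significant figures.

1780 km

T = 106.4 min = 6384.0 s.
Node shift per orbit = (6384.0/86164) × 360° = 26.67°.
Equatorial spacing = 26.67 × 111.2 km/° = 2965 km.
At 53° latitude, spacing = 2965 × cos(53°) = 1785 km.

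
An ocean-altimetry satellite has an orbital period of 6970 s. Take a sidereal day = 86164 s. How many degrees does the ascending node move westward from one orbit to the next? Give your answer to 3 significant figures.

29.1°

During one orbit Earth rotates (6970.0 / 86164) × 360° = 29.12°.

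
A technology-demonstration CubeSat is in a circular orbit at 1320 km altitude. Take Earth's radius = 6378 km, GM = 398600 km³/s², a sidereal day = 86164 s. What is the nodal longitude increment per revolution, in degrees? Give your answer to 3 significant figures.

Semi-major axis a = 6378 + 1320 = 7698 km. Period T = 2π√(a³/μ) = 2π√(7698³/398600) = 6721.7 s = 112.03 min.
During one orbit Earth rotates (6721.7 / 86164) × 360° = 28.08°.

28.1°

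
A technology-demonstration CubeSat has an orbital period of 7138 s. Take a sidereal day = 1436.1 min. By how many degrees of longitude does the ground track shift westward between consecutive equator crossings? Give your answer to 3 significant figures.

29.8°

During one orbit Earth rotates (7138.0 / 86166) × 360° = 29.82°.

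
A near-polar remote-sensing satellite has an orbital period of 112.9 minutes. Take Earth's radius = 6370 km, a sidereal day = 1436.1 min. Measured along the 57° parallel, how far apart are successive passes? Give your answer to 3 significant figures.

T = 112.9 min = 6774.0 s.
Node shift per orbit = (6774.0/86166) × 360° = 28.30°.
Equatorial spacing = 28.30 × 111.2 km/° = 3147 km.
At 57° latitude, spacing = 3147 × cos(57°) = 1714 km.

1710 km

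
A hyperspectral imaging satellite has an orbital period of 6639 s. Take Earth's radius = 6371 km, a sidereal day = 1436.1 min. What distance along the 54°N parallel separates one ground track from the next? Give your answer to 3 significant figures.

1810 km

Node shift per orbit = (6639.0/86166) × 360° = 27.74°.
Equatorial spacing = 27.74 × 111.2 km/° = 3084 km.
At 54° latitude, spacing = 3084 × cos(54°) = 1813 km.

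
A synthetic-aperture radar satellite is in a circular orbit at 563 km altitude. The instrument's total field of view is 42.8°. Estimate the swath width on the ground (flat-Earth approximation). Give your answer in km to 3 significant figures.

Half-angle = 42.8°/2 = 21.4°.
Swath width ≈ 2h·tan(θ/2) = 2 × 563 × tan(21.4°) = 441.3 km.

441 km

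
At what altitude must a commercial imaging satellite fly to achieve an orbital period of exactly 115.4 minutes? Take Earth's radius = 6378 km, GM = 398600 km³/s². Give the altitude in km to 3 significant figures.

1470 km

T = 115.4 min = 6924.0 s.
From T = 2π√(a³/μ): a = (μ T²/4π²)^(1/3) = (398600 × 6924.0² / 4π²)^(1/3) = 7852 km.
Altitude h = a − R = 7852 − 6378 = 1474 km.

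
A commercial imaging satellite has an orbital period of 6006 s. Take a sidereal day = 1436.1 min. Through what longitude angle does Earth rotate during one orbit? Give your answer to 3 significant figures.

During one orbit Earth rotates (6006.0 / 86166) × 360° = 25.09°.

25.1°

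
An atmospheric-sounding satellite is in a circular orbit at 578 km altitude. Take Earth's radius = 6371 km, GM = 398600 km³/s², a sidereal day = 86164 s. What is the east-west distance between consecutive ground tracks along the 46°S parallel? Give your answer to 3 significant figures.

1860 km

Semi-major axis a = 6371 + 578 = 6949 km. Period T = 2π√(a³/μ) = 2π√(6949³/398600) = 5764.9 s = 96.08 min.
Node shift per orbit = (5764.9/86164) × 360° = 24.09°.
Equatorial spacing = 24.09 × 111.2 km/° = 2678 km.
At 46° latitude, spacing = 2678 × cos(46°) = 1860 km.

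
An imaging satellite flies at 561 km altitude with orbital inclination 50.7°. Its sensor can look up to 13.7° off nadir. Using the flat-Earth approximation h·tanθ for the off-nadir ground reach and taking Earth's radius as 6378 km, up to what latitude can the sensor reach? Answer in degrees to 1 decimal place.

51.9°

For a prograde orbit the ground track reaches latitude ±i = ±50.7°.
Sensor half-swath on the ground ≈ 561·tan(13.7°) = 137 km = 1.23° of latitude.
Maximum observable latitude ≈ 50.7 + 1.23 = 51.9°.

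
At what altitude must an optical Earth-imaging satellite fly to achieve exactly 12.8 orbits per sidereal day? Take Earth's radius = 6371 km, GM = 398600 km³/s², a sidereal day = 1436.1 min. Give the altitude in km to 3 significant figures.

Required period T = 86166 / 12.8 = 6731.7 s.
From T = 2π√(a³/μ): a = (μ T²/4π²)^(1/3) = (398600 × 6731.7² / 4π²)^(1/3) = 7706 km.
Altitude h = a − R = 7706 − 6371 = 1335 km.

1330 km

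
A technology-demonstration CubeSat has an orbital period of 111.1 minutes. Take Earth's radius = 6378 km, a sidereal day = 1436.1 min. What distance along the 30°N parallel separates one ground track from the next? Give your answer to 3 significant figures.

T = 111.1 min = 6666.0 s.
Node shift per orbit = (6666.0/86166) × 360° = 27.85°.
Equatorial spacing = 27.85 × 111.3 km/° = 3100 km.
At 30° latitude, spacing = 3100 × cos(30°) = 2685 km.

2680 km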